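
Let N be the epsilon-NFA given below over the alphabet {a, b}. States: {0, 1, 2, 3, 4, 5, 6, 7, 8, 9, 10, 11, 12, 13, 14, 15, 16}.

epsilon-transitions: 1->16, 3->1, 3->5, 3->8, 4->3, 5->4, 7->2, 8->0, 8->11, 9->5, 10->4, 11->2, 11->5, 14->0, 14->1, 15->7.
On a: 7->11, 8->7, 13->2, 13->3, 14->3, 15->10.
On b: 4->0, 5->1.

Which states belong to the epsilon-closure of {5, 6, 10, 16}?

{0, 1, 2, 3, 4, 5, 6, 8, 10, 11, 16}

Start with {5, 6, 10, 16}.
From 5 via epsilon: add 4.
From 4 via epsilon: add 3.
From 3 via epsilon: add 1, 8.
From 8 via epsilon: add 0, 11.
From 11 via epsilon: add 2.
No new states can be added; the closed set is {0, 1, 2, 3, 4, 5, 6, 8, 10, 11, 16}.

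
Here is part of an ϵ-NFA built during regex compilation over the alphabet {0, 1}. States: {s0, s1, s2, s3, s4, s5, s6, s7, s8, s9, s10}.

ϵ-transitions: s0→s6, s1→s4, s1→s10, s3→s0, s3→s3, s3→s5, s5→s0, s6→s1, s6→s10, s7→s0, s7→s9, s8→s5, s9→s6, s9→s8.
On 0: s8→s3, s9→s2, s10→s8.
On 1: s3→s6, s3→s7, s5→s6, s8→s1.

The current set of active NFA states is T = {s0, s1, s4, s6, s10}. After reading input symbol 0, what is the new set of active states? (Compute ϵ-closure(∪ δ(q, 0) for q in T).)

s10 on 0 → {s8}.
No 0-transition from s0, s1, s4, s6.
Union after reading 0: {s8}.
Now take the ϵ-closure:
From s8 via ϵ: add s5.
From s5 via ϵ: add s0.
From s0 via ϵ: add s6.
From s6 via ϵ: add s1, s10.
From s1 via ϵ: add s4.
No new states can be added; the closed set is {s0, s1, s4, s5, s6, s8, s10}.

{s0, s1, s4, s5, s6, s8, s10}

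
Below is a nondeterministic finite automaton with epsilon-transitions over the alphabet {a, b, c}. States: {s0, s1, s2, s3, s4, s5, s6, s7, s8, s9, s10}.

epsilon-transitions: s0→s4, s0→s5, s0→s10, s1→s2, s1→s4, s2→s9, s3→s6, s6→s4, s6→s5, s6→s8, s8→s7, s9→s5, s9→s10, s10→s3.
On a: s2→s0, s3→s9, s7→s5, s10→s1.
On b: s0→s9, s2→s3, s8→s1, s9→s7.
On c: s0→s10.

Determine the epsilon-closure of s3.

{s3, s4, s5, s6, s7, s8}

Start with {s3}.
From s3 via epsilon: add s6.
From s6 via epsilon: add s4, s5, s8.
From s8 via epsilon: add s7.
No new states can be added; the closed set is {s3, s4, s5, s6, s7, s8}.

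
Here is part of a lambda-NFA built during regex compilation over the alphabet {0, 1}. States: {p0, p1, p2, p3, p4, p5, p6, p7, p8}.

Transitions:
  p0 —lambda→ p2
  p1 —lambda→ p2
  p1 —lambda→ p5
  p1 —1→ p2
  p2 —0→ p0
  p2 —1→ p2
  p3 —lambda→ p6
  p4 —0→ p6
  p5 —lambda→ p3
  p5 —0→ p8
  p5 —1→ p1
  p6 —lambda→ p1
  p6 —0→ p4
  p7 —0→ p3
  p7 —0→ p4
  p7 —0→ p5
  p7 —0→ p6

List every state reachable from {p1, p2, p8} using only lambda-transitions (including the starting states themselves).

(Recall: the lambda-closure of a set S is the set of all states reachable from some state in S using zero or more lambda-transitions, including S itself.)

Start with {p1, p2, p8}.
From p1 via lambda: add p5.
From p5 via lambda: add p3.
From p3 via lambda: add p6.
No new states can be added; the closed set is {p1, p2, p3, p5, p6, p8}.

{p1, p2, p3, p5, p6, p8}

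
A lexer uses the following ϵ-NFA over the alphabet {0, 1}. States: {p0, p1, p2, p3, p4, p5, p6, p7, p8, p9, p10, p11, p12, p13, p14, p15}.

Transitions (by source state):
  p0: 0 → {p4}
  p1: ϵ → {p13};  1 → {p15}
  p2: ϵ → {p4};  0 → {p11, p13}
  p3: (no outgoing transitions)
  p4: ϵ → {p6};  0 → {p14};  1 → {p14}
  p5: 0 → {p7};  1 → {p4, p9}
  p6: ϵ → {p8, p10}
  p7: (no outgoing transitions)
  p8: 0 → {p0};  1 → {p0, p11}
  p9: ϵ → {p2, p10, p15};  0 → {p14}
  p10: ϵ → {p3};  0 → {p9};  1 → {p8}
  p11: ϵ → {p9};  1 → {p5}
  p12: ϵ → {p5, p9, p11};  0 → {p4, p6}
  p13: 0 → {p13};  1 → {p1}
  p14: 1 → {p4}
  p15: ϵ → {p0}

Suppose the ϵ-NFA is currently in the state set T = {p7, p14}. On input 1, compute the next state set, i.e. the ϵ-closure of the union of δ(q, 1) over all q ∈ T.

p14 on 1 → {p4}.
No 1-transition from p7.
Union after reading 1: {p4}.
Now take the ϵ-closure:
From p4 via ϵ: add p6.
From p6 via ϵ: add p8, p10.
From p10 via ϵ: add p3.
No new states can be added; the closed set is {p3, p4, p6, p8, p10}.

{p3, p4, p6, p8, p10}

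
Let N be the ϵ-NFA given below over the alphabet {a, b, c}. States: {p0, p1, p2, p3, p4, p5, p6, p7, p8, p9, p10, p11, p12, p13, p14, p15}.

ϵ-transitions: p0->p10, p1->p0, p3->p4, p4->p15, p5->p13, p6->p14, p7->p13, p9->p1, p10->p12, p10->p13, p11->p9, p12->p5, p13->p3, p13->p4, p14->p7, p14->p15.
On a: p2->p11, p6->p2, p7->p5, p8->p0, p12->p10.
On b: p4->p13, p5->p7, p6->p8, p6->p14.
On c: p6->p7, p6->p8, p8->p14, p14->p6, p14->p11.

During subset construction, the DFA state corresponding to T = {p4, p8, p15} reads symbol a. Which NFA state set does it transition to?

{p0, p3, p4, p5, p10, p12, p13, p15}

p8 on a → {p0}.
No a-transition from p4, p15.
Union after reading a: {p0}.
Now take the ϵ-closure:
From p0 via ϵ: add p10.
From p10 via ϵ: add p12, p13.
From p12 via ϵ: add p5.
From p13 via ϵ: add p3, p4.
From p4 via ϵ: add p15.
No new states can be added; the closed set is {p0, p3, p4, p5, p10, p12, p13, p15}.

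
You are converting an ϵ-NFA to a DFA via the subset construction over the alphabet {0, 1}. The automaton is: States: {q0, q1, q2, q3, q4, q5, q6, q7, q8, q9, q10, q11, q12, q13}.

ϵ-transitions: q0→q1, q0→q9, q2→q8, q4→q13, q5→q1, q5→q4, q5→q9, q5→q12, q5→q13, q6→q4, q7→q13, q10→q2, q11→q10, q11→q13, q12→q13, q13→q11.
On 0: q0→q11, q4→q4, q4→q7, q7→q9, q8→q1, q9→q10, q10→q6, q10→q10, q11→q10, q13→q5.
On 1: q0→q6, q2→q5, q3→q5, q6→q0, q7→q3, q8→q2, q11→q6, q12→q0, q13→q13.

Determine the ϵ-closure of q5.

{q1, q2, q4, q5, q8, q9, q10, q11, q12, q13}

Start with {q5}.
From q5 via ϵ: add q1, q4, q9, q12, q13.
From q13 via ϵ: add q11.
From q11 via ϵ: add q10.
From q10 via ϵ: add q2.
From q2 via ϵ: add q8.
No new states can be added; the closed set is {q1, q2, q4, q5, q8, q9, q10, q11, q12, q13}.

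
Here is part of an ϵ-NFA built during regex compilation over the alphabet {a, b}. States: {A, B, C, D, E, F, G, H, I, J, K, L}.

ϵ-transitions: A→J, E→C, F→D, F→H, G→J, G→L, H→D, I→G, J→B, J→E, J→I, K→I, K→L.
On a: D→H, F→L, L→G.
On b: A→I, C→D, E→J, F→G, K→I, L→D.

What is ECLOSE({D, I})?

Start with {D, I}.
From I via ϵ: add G.
From G via ϵ: add J, L.
From J via ϵ: add B, E.
From E via ϵ: add C.
No new states can be added; the closed set is {B, C, D, E, G, I, J, L}.

{B, C, D, E, G, I, J, L}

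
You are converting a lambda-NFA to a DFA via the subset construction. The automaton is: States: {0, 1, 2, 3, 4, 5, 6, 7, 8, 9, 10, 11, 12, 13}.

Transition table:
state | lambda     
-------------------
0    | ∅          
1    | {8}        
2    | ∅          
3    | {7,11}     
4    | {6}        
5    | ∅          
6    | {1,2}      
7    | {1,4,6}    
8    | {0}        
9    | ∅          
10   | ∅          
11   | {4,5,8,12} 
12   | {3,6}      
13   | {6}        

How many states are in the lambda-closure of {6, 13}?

6

Start with {6, 13}.
From 6 via lambda: add 1, 2.
From 1 via lambda: add 8.
From 8 via lambda: add 0.
lambda-closure = {0, 1, 2, 6, 8, 13}, which has 6 states.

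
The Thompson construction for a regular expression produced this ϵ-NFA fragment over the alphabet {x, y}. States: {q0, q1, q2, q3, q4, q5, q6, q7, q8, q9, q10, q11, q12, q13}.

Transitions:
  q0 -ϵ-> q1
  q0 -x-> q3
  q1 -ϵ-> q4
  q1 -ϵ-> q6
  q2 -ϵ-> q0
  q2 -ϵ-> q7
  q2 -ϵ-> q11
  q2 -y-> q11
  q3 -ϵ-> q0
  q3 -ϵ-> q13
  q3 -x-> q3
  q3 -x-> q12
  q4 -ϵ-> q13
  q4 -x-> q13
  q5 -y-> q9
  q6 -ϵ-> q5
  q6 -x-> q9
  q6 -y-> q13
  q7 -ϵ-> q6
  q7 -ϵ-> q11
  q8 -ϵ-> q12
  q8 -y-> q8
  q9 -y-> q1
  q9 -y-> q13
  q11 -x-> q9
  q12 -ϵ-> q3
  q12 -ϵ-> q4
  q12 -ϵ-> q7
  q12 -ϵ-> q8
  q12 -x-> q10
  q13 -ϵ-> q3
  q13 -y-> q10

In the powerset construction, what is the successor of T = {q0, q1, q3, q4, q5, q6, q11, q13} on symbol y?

{q0, q1, q3, q4, q5, q6, q9, q10, q13}

q5 on y → {q9}.
q6 on y → {q13}.
q13 on y → {q10}.
No y-transition from q0, q1, q3, q4, q11.
Union after reading y: {q9, q10, q13}.
Now take the ϵ-closure:
From q13 via ϵ: add q3.
From q3 via ϵ: add q0.
From q0 via ϵ: add q1.
From q1 via ϵ: add q4, q6.
From q6 via ϵ: add q5.
No new states can be added; the closed set is {q0, q1, q3, q4, q5, q6, q9, q10, q13}.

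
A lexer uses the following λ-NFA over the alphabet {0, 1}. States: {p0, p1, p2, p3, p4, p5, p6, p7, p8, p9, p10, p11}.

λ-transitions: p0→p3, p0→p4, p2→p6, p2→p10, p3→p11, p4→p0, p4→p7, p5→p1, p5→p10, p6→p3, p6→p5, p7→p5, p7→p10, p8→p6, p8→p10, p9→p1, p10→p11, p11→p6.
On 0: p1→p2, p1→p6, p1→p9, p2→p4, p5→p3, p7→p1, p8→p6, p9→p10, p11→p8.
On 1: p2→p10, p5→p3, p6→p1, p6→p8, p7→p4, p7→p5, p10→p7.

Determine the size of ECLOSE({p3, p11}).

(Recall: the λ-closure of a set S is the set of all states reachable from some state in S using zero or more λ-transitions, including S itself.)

6

Start with {p3, p11}.
From p11 via λ: add p6.
From p6 via λ: add p5.
From p5 via λ: add p1, p10.
λ-closure = {p1, p3, p5, p6, p10, p11}, which has 6 states.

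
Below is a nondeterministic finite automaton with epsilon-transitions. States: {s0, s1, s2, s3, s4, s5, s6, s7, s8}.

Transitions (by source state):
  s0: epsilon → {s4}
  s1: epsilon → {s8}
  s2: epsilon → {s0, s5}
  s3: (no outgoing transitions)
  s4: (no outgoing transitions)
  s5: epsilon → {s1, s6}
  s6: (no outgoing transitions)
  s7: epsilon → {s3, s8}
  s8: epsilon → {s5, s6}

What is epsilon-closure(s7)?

{s1, s3, s5, s6, s7, s8}

Start with {s7}.
From s7 via epsilon: add s3, s8.
From s8 via epsilon: add s5, s6.
From s5 via epsilon: add s1.
No new states can be added; the closed set is {s1, s3, s5, s6, s7, s8}.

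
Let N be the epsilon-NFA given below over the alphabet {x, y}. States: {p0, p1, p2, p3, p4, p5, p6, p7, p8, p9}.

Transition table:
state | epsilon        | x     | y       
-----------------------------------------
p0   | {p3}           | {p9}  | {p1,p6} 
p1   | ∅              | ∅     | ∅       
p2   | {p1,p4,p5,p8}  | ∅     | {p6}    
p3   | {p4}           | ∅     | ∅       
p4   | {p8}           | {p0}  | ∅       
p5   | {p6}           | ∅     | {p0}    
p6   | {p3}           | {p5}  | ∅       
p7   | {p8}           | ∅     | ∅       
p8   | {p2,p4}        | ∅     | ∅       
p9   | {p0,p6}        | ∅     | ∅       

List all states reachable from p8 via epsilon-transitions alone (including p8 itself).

Start with {p8}.
From p8 via epsilon: add p2, p4.
From p2 via epsilon: add p1, p5.
From p5 via epsilon: add p6.
From p6 via epsilon: add p3.
No new states can be added; the closed set is {p1, p2, p3, p4, p5, p6, p8}.

{p1, p2, p3, p4, p5, p6, p8}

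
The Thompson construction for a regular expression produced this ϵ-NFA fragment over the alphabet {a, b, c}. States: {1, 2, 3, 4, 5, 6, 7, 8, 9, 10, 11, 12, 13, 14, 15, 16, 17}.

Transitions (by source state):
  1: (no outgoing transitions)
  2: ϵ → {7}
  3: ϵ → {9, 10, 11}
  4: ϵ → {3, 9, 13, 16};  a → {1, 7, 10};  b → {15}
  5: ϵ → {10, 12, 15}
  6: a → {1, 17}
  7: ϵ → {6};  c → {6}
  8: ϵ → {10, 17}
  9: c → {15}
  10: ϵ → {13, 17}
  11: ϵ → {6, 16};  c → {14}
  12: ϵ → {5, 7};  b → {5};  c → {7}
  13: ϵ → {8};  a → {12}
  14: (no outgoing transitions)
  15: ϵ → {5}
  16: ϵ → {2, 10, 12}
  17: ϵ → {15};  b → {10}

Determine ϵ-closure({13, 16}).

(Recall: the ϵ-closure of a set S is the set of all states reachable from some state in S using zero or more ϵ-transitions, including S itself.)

{2, 5, 6, 7, 8, 10, 12, 13, 15, 16, 17}

Start with {13, 16}.
From 13 via ϵ: add 8.
From 16 via ϵ: add 2, 10, 12.
From 2 via ϵ: add 7.
From 8 via ϵ: add 17.
From 12 via ϵ: add 5.
From 5 via ϵ: add 15.
From 7 via ϵ: add 6.
No new states can be added; the closed set is {2, 5, 6, 7, 8, 10, 12, 13, 15, 16, 17}.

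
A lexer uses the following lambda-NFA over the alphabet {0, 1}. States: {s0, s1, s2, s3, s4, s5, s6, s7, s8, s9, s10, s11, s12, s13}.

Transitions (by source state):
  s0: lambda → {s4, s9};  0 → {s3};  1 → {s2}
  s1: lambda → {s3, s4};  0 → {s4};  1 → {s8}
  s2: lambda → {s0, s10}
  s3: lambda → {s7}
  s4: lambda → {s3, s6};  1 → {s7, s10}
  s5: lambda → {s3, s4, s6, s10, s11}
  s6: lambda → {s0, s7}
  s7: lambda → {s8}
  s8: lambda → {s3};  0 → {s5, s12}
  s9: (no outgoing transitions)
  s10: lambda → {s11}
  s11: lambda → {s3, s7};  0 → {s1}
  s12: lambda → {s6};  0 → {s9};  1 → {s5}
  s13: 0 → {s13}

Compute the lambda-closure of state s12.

Start with {s12}.
From s12 via lambda: add s6.
From s6 via lambda: add s0, s7.
From s0 via lambda: add s4, s9.
From s7 via lambda: add s8.
From s4 via lambda: add s3.
No new states can be added; the closed set is {s0, s3, s4, s6, s7, s8, s9, s12}.

{s0, s3, s4, s6, s7, s8, s9, s12}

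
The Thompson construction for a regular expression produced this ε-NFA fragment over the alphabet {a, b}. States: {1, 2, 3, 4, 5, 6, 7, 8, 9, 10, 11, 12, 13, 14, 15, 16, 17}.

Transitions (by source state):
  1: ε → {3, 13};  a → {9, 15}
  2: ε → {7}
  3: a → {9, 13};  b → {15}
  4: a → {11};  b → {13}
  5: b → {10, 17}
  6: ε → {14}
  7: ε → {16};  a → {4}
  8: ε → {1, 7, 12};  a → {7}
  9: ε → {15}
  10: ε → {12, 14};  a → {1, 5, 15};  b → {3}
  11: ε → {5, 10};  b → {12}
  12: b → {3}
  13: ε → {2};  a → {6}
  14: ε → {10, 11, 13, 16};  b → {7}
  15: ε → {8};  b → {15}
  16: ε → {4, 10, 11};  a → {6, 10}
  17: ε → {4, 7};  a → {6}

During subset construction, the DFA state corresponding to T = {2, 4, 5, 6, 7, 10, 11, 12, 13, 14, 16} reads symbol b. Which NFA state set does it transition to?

4 on b → {13}.
5 on b → {10, 17}.
10 on b → {3}.
11 on b → {12}.
12 on b → {3}.
14 on b → {7}.
No b-transition from 2, 6, 7, 13, 16.
Union after reading b: {3, 7, 10, 12, 13, 17}.
Now take the ε-closure:
From 7 via ε: add 16.
From 10 via ε: add 14.
From 13 via ε: add 2.
From 17 via ε: add 4.
From 14 via ε: add 11.
From 11 via ε: add 5.
No new states can be added; the closed set is {2, 3, 4, 5, 7, 10, 11, 12, 13, 14, 16, 17}.

{2, 3, 4, 5, 7, 10, 11, 12, 13, 14, 16, 17}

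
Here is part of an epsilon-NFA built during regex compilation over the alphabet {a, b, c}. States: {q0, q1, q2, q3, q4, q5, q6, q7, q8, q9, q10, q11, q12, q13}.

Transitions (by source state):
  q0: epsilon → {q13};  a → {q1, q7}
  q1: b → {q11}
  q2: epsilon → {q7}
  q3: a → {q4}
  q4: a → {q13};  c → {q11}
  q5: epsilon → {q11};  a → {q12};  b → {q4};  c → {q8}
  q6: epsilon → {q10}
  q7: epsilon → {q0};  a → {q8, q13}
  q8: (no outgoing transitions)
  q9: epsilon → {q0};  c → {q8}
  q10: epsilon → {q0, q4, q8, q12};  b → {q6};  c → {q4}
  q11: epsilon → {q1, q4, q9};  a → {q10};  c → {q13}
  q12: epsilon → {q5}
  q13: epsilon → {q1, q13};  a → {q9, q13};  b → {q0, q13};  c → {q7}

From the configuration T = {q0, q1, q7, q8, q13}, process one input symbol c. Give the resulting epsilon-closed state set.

{q0, q1, q7, q13}

q13 on c → {q7}.
No c-transition from q0, q1, q7, q8.
Union after reading c: {q7}.
Now take the epsilon-closure:
From q7 via epsilon: add q0.
From q0 via epsilon: add q13.
From q13 via epsilon: add q1.
No new states can be added; the closed set is {q0, q1, q7, q13}.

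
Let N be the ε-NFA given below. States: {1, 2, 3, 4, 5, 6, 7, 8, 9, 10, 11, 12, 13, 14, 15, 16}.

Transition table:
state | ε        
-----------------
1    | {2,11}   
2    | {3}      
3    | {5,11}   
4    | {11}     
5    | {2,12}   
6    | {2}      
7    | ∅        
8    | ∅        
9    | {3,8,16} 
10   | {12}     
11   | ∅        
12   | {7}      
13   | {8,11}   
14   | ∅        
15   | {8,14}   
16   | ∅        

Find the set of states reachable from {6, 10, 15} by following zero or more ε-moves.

{2, 3, 5, 6, 7, 8, 10, 11, 12, 14, 15}

Start with {6, 10, 15}.
From 6 via ε: add 2.
From 10 via ε: add 12.
From 15 via ε: add 8, 14.
From 2 via ε: add 3.
From 12 via ε: add 7.
From 3 via ε: add 5, 11.
No new states can be added; the closed set is {2, 3, 5, 6, 7, 8, 10, 11, 12, 14, 15}.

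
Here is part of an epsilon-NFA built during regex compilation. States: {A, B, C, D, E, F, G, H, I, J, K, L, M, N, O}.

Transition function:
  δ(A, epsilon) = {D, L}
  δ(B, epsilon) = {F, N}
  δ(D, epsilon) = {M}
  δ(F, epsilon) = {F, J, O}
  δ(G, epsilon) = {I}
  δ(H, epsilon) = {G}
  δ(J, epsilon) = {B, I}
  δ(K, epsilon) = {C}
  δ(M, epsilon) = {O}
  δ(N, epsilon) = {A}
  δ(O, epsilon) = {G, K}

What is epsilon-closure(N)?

{A, C, D, G, I, K, L, M, N, O}

Start with {N}.
From N via epsilon: add A.
From A via epsilon: add D, L.
From D via epsilon: add M.
From M via epsilon: add O.
From O via epsilon: add G, K.
From G via epsilon: add I.
From K via epsilon: add C.
No new states can be added; the closed set is {A, C, D, G, I, K, L, M, N, O}.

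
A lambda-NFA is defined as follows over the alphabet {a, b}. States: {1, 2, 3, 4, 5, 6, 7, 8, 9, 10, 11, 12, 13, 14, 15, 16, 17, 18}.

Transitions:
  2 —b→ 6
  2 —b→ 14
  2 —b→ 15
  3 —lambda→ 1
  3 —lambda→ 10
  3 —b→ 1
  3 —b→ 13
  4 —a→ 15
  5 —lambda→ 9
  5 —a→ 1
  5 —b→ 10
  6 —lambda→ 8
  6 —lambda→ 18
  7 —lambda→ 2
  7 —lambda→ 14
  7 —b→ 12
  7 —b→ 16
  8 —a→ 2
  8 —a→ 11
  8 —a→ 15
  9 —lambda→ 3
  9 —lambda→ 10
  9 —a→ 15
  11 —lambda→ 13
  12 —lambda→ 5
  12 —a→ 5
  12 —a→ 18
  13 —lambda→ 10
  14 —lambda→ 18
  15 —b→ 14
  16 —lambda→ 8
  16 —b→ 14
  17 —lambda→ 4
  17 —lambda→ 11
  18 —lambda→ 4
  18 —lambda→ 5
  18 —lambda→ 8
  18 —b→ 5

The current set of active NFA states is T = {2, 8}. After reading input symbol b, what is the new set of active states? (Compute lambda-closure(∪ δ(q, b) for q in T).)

{1, 3, 4, 5, 6, 8, 9, 10, 14, 15, 18}

2 on b → {6, 14, 15}.
No b-transition from 8.
Union after reading b: {6, 14, 15}.
Now take the lambda-closure:
From 6 via lambda: add 8, 18.
From 18 via lambda: add 4, 5.
From 5 via lambda: add 9.
From 9 via lambda: add 3, 10.
From 3 via lambda: add 1.
No new states can be added; the closed set is {1, 3, 4, 5, 6, 8, 9, 10, 14, 15, 18}.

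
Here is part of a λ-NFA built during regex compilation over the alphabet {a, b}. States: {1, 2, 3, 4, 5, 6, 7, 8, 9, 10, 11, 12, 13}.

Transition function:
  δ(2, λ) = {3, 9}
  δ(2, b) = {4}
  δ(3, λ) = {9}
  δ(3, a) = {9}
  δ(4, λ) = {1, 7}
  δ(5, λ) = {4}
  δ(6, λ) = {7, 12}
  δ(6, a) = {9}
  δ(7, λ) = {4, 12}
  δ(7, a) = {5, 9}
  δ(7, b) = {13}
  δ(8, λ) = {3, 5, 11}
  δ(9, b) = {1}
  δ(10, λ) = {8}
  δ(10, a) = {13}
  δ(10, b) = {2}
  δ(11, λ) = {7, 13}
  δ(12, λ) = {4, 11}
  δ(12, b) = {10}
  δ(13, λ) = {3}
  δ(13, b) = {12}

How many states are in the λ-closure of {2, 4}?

9

Start with {2, 4}.
From 2 via λ: add 3, 9.
From 4 via λ: add 1, 7.
From 7 via λ: add 12.
From 12 via λ: add 11.
From 11 via λ: add 13.
λ-closure = {1, 2, 3, 4, 7, 9, 11, 12, 13}, which has 9 states.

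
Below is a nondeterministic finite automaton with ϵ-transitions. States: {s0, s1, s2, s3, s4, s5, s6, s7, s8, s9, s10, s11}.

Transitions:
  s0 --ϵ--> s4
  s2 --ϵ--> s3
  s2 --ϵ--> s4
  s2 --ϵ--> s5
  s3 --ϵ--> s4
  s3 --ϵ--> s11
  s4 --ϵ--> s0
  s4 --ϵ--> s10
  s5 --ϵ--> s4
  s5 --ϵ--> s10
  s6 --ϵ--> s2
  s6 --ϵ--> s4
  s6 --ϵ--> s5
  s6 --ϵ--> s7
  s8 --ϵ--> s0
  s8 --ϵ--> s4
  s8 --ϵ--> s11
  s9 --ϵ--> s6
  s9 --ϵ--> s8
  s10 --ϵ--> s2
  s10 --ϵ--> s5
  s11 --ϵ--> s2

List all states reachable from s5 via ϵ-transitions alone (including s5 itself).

Start with {s5}.
From s5 via ϵ: add s4, s10.
From s4 via ϵ: add s0.
From s10 via ϵ: add s2.
From s2 via ϵ: add s3.
From s3 via ϵ: add s11.
No new states can be added; the closed set is {s0, s2, s3, s4, s5, s10, s11}.

{s0, s2, s3, s4, s5, s10, s11}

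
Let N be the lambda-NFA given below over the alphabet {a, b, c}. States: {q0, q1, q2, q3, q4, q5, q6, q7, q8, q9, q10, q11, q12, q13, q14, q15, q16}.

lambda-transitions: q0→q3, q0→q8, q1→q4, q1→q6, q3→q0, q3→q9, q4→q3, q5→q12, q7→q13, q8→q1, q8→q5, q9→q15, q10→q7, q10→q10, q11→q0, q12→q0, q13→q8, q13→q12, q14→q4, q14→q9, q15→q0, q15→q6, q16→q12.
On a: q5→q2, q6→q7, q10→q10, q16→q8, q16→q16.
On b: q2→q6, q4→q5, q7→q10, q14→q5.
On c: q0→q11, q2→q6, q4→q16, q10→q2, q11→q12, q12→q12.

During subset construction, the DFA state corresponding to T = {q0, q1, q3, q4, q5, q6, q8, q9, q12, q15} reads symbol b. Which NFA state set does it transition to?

q4 on b → {q5}.
No b-transition from q0, q1, q3, q5, q6, q8, q9, q12, q15.
Union after reading b: {q5}.
Now take the lambda-closure:
From q5 via lambda: add q12.
From q12 via lambda: add q0.
From q0 via lambda: add q3, q8.
From q3 via lambda: add q9.
From q8 via lambda: add q1.
From q1 via lambda: add q4, q6.
From q9 via lambda: add q15.
No new states can be added; the closed set is {q0, q1, q3, q4, q5, q6, q8, q9, q12, q15}.

{q0, q1, q3, q4, q5, q6, q8, q9, q12, q15}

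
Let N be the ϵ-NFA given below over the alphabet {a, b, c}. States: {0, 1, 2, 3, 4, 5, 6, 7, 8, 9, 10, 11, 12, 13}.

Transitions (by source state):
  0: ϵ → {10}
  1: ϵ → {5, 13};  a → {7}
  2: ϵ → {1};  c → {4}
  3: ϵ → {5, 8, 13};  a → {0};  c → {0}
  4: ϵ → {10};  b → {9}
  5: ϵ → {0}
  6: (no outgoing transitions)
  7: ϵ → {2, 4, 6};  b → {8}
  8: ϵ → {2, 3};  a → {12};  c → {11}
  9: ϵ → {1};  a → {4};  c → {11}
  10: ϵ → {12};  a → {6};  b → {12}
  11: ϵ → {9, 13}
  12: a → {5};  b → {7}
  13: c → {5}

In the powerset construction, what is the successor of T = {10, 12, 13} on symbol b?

{0, 1, 2, 4, 5, 6, 7, 10, 12, 13}

10 on b → {12}.
12 on b → {7}.
No b-transition from 13.
Union after reading b: {7, 12}.
Now take the ϵ-closure:
From 7 via ϵ: add 2, 4, 6.
From 2 via ϵ: add 1.
From 4 via ϵ: add 10.
From 1 via ϵ: add 5, 13.
From 5 via ϵ: add 0.
No new states can be added; the closed set is {0, 1, 2, 4, 5, 6, 7, 10, 12, 13}.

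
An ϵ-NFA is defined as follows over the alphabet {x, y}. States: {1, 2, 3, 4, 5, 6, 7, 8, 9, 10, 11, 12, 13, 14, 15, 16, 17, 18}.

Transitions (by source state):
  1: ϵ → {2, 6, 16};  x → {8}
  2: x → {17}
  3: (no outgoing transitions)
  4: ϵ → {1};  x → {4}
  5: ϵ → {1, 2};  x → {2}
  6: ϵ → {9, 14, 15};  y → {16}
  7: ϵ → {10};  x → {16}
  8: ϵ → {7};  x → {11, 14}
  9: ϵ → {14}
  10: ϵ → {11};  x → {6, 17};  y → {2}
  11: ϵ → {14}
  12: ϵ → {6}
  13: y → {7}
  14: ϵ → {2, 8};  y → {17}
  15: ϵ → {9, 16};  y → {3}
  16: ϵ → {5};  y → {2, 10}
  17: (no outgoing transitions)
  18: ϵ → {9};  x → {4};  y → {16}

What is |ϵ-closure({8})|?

6

Start with {8}.
From 8 via ϵ: add 7.
From 7 via ϵ: add 10.
From 10 via ϵ: add 11.
From 11 via ϵ: add 14.
From 14 via ϵ: add 2.
ϵ-closure = {2, 7, 8, 10, 11, 14}, which has 6 states.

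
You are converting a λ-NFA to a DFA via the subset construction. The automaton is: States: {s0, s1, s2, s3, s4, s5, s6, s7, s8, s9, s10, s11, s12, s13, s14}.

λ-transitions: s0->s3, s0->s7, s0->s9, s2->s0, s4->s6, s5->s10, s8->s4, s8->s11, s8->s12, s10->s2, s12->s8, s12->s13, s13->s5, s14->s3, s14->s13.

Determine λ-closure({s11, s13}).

Start with {s11, s13}.
From s13 via λ: add s5.
From s5 via λ: add s10.
From s10 via λ: add s2.
From s2 via λ: add s0.
From s0 via λ: add s3, s7, s9.
No new states can be added; the closed set is {s0, s2, s3, s5, s7, s9, s10, s11, s13}.

{s0, s2, s3, s5, s7, s9, s10, s11, s13}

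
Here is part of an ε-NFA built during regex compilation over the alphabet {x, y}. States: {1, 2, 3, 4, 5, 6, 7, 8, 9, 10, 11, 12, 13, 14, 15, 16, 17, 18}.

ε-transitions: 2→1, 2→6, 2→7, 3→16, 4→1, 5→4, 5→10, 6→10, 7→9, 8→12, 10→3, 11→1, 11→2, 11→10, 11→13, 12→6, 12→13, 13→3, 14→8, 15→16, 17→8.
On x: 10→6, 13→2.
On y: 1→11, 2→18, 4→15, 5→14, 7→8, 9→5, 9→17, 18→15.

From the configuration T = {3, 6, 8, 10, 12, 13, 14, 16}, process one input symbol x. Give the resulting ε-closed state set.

10 on x → {6}.
13 on x → {2}.
No x-transition from 3, 6, 8, 12, 14, 16.
Union after reading x: {2, 6}.
Now take the ε-closure:
From 2 via ε: add 1, 7.
From 6 via ε: add 10.
From 7 via ε: add 9.
From 10 via ε: add 3.
From 3 via ε: add 16.
No new states can be added; the closed set is {1, 2, 3, 6, 7, 9, 10, 16}.

{1, 2, 3, 6, 7, 9, 10, 16}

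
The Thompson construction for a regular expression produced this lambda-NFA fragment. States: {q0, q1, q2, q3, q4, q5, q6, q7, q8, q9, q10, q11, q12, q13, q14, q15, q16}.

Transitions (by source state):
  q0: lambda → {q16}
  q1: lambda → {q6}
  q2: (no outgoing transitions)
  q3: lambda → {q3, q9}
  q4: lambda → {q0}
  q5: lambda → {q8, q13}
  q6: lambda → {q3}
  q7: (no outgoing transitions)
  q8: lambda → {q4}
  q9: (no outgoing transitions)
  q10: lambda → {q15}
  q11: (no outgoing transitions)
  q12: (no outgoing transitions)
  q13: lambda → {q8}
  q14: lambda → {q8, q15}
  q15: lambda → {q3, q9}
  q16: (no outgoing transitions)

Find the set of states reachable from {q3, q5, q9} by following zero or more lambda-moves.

Start with {q3, q5, q9}.
From q5 via lambda: add q8, q13.
From q8 via lambda: add q4.
From q4 via lambda: add q0.
From q0 via lambda: add q16.
No new states can be added; the closed set is {q0, q3, q4, q5, q8, q9, q13, q16}.

{q0, q3, q4, q5, q8, q9, q13, q16}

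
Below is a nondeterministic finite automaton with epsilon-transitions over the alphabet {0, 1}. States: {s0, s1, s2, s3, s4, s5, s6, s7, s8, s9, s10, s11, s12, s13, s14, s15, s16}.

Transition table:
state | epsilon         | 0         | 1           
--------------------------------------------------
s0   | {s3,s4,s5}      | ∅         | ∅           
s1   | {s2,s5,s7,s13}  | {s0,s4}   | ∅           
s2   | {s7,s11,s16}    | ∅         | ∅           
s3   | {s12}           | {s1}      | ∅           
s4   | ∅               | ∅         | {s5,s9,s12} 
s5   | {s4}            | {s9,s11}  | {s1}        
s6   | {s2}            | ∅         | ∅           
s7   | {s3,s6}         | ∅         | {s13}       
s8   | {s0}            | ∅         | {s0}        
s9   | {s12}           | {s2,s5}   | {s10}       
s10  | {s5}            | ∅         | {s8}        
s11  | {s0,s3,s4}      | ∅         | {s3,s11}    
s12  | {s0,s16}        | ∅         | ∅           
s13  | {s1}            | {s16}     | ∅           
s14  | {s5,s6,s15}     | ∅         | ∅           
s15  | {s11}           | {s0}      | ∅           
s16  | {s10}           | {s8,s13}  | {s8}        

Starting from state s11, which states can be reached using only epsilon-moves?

Start with {s11}.
From s11 via epsilon: add s0, s3, s4.
From s0 via epsilon: add s5.
From s3 via epsilon: add s12.
From s12 via epsilon: add s16.
From s16 via epsilon: add s10.
No new states can be added; the closed set is {s0, s3, s4, s5, s10, s11, s12, s16}.

{s0, s3, s4, s5, s10, s11, s12, s16}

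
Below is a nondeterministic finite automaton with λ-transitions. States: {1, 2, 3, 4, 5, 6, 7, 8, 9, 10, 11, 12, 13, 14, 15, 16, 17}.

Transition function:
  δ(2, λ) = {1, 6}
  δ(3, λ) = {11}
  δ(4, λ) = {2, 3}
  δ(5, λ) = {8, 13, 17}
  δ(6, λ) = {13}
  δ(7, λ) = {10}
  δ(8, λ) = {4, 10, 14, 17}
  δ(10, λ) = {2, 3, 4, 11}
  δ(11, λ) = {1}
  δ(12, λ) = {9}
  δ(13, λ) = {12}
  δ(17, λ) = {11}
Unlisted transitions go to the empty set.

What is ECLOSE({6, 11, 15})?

{1, 6, 9, 11, 12, 13, 15}

Start with {6, 11, 15}.
From 6 via λ: add 13.
From 11 via λ: add 1.
From 13 via λ: add 12.
From 12 via λ: add 9.
No new states can be added; the closed set is {1, 6, 9, 11, 12, 13, 15}.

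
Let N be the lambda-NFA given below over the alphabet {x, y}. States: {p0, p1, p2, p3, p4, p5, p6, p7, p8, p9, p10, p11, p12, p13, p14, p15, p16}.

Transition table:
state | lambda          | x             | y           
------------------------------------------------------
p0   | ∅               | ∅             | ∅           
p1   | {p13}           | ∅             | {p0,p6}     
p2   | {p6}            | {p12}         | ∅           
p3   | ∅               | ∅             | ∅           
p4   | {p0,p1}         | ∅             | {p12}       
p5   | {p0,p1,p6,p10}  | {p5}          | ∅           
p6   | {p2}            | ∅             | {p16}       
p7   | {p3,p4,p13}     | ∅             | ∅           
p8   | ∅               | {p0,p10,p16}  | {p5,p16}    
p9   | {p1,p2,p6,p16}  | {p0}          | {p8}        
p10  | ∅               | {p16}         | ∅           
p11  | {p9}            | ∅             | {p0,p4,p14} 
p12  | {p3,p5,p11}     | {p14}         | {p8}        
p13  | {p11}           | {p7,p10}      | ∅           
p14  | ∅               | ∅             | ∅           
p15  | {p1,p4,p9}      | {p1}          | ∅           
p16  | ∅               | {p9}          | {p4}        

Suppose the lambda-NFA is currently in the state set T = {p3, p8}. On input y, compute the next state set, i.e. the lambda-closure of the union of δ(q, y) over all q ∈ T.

{p0, p1, p2, p5, p6, p9, p10, p11, p13, p16}

p8 on y → {p5, p16}.
No y-transition from p3.
Union after reading y: {p5, p16}.
Now take the lambda-closure:
From p5 via lambda: add p0, p1, p6, p10.
From p1 via lambda: add p13.
From p6 via lambda: add p2.
From p13 via lambda: add p11.
From p11 via lambda: add p9.
No new states can be added; the closed set is {p0, p1, p2, p5, p6, p9, p10, p11, p13, p16}.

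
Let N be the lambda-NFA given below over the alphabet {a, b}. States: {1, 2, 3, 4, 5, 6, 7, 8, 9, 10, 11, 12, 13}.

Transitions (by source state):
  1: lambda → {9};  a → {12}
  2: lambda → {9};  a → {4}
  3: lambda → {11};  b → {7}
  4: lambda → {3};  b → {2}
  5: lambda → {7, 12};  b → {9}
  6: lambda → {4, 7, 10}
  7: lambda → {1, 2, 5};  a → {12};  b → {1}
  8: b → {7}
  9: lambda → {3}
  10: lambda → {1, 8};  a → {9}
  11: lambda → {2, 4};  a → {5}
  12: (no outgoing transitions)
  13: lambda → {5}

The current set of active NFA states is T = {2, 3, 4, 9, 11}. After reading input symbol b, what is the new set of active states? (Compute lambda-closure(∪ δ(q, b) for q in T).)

3 on b → {7}.
4 on b → {2}.
No b-transition from 2, 9, 11.
Union after reading b: {2, 7}.
Now take the lambda-closure:
From 2 via lambda: add 9.
From 7 via lambda: add 1, 5.
From 5 via lambda: add 12.
From 9 via lambda: add 3.
From 3 via lambda: add 11.
From 11 via lambda: add 4.
No new states can be added; the closed set is {1, 2, 3, 4, 5, 7, 9, 11, 12}.

{1, 2, 3, 4, 5, 7, 9, 11, 12}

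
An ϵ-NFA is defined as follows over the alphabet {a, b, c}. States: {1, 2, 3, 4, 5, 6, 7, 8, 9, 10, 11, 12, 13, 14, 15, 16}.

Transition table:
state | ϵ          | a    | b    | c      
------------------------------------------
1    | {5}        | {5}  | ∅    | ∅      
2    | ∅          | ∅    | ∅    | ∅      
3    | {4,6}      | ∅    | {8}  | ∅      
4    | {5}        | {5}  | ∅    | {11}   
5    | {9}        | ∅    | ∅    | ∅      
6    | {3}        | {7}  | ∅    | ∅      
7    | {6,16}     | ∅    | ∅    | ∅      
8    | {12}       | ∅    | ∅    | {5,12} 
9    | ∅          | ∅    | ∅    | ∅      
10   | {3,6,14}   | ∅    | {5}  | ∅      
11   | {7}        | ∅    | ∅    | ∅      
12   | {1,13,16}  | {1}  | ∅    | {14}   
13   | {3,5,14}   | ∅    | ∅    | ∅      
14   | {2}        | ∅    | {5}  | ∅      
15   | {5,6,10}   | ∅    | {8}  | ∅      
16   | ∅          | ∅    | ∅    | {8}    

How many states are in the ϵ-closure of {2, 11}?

Start with {2, 11}.
From 11 via ϵ: add 7.
From 7 via ϵ: add 6, 16.
From 6 via ϵ: add 3.
From 3 via ϵ: add 4.
From 4 via ϵ: add 5.
From 5 via ϵ: add 9.
ϵ-closure = {2, 3, 4, 5, 6, 7, 9, 11, 16}, which has 9 states.

9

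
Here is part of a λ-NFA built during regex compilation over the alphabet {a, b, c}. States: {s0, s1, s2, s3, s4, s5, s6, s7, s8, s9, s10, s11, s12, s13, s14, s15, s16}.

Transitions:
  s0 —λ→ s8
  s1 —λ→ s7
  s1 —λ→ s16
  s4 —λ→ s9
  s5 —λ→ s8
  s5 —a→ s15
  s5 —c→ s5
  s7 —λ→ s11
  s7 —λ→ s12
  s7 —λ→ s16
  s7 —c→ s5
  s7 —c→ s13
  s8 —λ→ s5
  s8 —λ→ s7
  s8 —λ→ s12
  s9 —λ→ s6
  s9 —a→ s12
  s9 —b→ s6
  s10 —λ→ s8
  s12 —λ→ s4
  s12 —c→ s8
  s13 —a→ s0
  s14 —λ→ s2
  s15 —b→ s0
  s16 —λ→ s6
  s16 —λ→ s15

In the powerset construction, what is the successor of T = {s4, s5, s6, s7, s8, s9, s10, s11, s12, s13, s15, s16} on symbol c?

{s4, s5, s6, s7, s8, s9, s11, s12, s13, s15, s16}

s5 on c → {s5}.
s7 on c → {s5, s13}.
s12 on c → {s8}.
No c-transition from s4, s6, s8, s9, s10, s11, s13, s15, s16.
Union after reading c: {s5, s8, s13}.
Now take the λ-closure:
From s8 via λ: add s7, s12.
From s7 via λ: add s11, s16.
From s12 via λ: add s4.
From s4 via λ: add s9.
From s16 via λ: add s6, s15.
No new states can be added; the closed set is {s4, s5, s6, s7, s8, s9, s11, s12, s13, s15, s16}.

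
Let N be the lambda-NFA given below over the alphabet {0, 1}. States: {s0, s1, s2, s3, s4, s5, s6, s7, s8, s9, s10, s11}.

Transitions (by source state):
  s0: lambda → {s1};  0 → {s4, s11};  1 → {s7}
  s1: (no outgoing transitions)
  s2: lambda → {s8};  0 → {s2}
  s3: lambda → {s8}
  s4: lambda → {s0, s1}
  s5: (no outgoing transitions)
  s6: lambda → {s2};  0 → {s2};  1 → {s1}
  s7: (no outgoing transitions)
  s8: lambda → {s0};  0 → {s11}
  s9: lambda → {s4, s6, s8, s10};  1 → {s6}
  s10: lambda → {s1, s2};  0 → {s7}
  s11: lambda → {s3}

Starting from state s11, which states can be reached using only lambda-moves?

Start with {s11}.
From s11 via lambda: add s3.
From s3 via lambda: add s8.
From s8 via lambda: add s0.
From s0 via lambda: add s1.
No new states can be added; the closed set is {s0, s1, s3, s8, s11}.

{s0, s1, s3, s8, s11}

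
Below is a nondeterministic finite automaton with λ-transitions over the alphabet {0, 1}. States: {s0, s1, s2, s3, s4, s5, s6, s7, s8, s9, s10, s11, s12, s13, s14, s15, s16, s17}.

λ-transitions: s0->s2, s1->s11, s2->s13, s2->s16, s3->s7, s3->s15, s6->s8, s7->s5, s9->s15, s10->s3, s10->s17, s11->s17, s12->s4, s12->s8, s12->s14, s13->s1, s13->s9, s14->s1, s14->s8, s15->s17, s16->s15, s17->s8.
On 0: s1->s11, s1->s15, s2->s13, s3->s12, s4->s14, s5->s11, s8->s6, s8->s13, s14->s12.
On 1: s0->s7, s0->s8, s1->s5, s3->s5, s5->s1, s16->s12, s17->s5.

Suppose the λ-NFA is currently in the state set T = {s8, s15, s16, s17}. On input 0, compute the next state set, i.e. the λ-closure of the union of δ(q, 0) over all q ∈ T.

s8 on 0 → {s6, s13}.
No 0-transition from s15, s16, s17.
Union after reading 0: {s6, s13}.
Now take the λ-closure:
From s6 via λ: add s8.
From s13 via λ: add s1, s9.
From s1 via λ: add s11.
From s9 via λ: add s15.
From s11 via λ: add s17.
No new states can be added; the closed set is {s1, s6, s8, s9, s11, s13, s15, s17}.

{s1, s6, s8, s9, s11, s13, s15, s17}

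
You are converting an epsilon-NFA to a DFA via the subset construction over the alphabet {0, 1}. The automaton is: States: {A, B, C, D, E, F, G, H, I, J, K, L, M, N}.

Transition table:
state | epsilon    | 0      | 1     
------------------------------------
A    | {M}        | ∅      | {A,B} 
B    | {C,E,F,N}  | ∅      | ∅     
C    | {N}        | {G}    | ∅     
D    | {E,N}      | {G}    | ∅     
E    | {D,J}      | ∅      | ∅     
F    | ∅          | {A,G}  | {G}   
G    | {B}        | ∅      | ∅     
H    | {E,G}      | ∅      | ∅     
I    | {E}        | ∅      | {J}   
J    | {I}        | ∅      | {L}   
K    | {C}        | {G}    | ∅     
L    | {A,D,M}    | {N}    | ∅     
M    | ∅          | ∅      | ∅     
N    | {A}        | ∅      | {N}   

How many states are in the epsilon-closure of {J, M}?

Start with {J, M}.
From J via epsilon: add I.
From I via epsilon: add E.
From E via epsilon: add D.
From D via epsilon: add N.
From N via epsilon: add A.
epsilon-closure = {A, D, E, I, J, M, N}, which has 7 states.

7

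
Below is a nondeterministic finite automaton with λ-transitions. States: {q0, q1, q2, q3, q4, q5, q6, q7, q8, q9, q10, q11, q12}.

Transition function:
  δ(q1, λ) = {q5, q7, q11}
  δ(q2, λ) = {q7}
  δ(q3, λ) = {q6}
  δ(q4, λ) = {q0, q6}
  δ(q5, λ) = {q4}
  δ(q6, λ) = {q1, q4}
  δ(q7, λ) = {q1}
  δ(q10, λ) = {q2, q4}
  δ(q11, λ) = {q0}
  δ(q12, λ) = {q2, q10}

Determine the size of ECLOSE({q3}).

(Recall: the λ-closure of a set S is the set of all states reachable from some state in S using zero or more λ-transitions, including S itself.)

Start with {q3}.
From q3 via λ: add q6.
From q6 via λ: add q1, q4.
From q1 via λ: add q5, q7, q11.
From q4 via λ: add q0.
λ-closure = {q0, q1, q3, q4, q5, q6, q7, q11}, which has 8 states.

8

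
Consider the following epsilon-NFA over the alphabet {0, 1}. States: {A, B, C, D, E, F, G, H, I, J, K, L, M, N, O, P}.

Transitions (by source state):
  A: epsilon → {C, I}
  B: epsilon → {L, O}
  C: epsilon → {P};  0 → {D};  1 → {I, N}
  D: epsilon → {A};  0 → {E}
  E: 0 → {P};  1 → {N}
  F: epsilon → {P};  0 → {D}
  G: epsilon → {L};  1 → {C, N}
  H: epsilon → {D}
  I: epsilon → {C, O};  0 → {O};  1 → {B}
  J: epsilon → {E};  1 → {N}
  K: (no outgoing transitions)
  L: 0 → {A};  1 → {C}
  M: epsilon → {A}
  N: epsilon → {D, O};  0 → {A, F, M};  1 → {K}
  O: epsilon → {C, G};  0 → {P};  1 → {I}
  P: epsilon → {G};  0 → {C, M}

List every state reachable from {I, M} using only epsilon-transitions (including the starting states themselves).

{A, C, G, I, L, M, O, P}

Start with {I, M}.
From I via epsilon: add C, O.
From M via epsilon: add A.
From C via epsilon: add P.
From O via epsilon: add G.
From G via epsilon: add L.
No new states can be added; the closed set is {A, C, G, I, L, M, O, P}.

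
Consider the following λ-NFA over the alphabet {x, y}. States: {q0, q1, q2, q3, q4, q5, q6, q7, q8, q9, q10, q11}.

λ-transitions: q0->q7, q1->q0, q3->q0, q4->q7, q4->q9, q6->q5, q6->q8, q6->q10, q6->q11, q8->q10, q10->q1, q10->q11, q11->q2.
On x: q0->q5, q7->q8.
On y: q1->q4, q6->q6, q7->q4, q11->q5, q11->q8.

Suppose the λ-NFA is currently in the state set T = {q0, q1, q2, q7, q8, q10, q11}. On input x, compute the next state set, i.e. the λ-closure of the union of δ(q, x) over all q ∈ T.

{q0, q1, q2, q5, q7, q8, q10, q11}

q0 on x → {q5}.
q7 on x → {q8}.
No x-transition from q1, q2, q8, q10, q11.
Union after reading x: {q5, q8}.
Now take the λ-closure:
From q8 via λ: add q10.
From q10 via λ: add q1, q11.
From q1 via λ: add q0.
From q11 via λ: add q2.
From q0 via λ: add q7.
No new states can be added; the closed set is {q0, q1, q2, q5, q7, q8, q10, q11}.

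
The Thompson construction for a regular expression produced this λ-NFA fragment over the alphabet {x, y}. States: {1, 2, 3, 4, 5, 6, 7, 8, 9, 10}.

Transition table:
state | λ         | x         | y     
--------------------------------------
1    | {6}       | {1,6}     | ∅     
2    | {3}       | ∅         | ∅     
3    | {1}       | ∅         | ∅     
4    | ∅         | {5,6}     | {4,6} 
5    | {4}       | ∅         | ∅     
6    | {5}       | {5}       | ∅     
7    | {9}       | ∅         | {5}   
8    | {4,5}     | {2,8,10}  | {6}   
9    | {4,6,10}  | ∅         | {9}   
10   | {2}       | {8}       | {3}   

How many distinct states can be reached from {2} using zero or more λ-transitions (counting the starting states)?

6

Start with {2}.
From 2 via λ: add 3.
From 3 via λ: add 1.
From 1 via λ: add 6.
From 6 via λ: add 5.
From 5 via λ: add 4.
λ-closure = {1, 2, 3, 4, 5, 6}, which has 6 states.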